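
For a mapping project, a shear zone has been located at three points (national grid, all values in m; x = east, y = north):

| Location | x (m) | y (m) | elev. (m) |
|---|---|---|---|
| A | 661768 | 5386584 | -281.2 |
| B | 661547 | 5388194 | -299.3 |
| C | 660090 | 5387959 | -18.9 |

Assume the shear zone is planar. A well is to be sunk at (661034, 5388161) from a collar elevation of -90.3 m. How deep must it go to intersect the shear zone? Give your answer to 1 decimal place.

Two edge vectors: A→B = (-221, 1610, -18.1), A→C = (-1678, 1375, 262.3).
Normal n = (A→B) × (A→C) = (447190.5, 88340.1, 2397705).
So ∂z/∂x = −n_x/n_z = −0.186507723 and ∂z/∂y = −n_y/n_z = −0.036843607.
Intercept c from A: -281.2 + 123424.84 + 198461.18 = 321604.83.
At (661034, 5388161): z_contact = −123287.95 − 198519.28 + 321604.83 = -202.41 m.
Depth below ground = -90.3 − (-202.41) = 112.1 m.

112.1 m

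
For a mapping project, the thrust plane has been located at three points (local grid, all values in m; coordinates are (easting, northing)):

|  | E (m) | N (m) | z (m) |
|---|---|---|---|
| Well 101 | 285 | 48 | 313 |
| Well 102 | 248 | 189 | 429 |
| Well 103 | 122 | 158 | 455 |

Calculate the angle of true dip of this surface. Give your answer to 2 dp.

39.27°

Two edge vectors: Well 101→Well 102 = (-37, 141, 116), Well 101→Well 103 = (-163, 110, 142).
Normal n = (Well 101→Well 102) × (Well 101→Well 103) = (7262, -13654, 18913).
So ∂z/∂E = −n_x/n_z = −0.38397 and ∂z/∂N = −n_y/n_z = 0.72194.
Gradient magnitude |∇z| = √(a² + b²) = √(0.14743 + 0.52119) = 0.81770.
True dip = arctan(0.81770) = 39.27°, dipping toward SSE (azimuth ≈ 152°).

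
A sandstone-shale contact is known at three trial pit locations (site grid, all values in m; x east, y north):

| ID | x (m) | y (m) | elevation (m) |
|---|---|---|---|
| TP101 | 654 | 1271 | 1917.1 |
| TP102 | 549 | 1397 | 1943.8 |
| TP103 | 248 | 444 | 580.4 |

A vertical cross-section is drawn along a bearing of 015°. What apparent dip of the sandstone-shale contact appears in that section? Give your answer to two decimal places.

53.12°

Two edge vectors: TP101→TP102 = (-105, 126, 26.7), TP101→TP103 = (-406, -827, -1336.7).
Normal n = (TP101→TP102) × (TP101→TP103) = (-146343.3, -151193.7, 137991).
So ∂z/∂x = −n_x/n_z = 1.06053 and ∂z/∂y = −n_y/n_z = 1.09568.
Unit vector along 015° is (sin 15°, cos 15°) = (0.2588, 0.9659).
Slope in that direction = a·(0.2588) + b·(0.9659) = 1.33283.
Apparent dip = arctan|1.33283| = 53.12° (true dip is 56.7°, so apparent ≤ true as expected).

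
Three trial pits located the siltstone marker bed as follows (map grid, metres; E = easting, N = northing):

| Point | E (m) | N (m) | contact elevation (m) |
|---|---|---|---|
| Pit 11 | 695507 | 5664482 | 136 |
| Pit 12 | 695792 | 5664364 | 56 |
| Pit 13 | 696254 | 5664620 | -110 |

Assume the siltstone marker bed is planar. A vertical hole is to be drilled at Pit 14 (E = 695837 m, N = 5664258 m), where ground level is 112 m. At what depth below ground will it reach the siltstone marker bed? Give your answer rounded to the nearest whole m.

Two edge vectors: Pit 11→Pit 12 = (285, -118, -80), Pit 11→Pit 13 = (747, 138, -246).
Normal n = (Pit 11→Pit 12) × (Pit 11→Pit 13) = (40068, 10350, 127476).
So ∂z/∂E = −n_x/n_z = −0.31431799 and ∂z/∂N = −n_y/n_z = −0.08119175.
Intercept c from Pit 11: 136 + 218610.36 + 459909.23 = 678655.59.
At (695837, 5664258): z_contact = −218714.1 − 459891.0 + 678655.59 = 50.5 m.
Depth below ground = 112 − 50.5 = 62 m.

62 m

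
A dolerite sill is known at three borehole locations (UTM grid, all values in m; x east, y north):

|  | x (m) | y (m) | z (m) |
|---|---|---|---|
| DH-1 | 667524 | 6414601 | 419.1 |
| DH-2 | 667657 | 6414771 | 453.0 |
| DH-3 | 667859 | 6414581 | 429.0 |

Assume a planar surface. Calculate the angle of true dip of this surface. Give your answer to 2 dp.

9.82°

Let the plane be z = a·x + b·y + c.
DH-2−DH-1: 133a + 170b = 33.9;  DH-3−DH-1: 335a − 20b = 9.9.
Solving gives a = 0.03961, b = 0.16842.
Gradient magnitude |∇z| = √(a² + b²) = √(0.00157 + 0.02837) = 0.17302.
True dip = arctan(0.17302) = 9.82°, dipping toward SSW (azimuth ≈ 193°).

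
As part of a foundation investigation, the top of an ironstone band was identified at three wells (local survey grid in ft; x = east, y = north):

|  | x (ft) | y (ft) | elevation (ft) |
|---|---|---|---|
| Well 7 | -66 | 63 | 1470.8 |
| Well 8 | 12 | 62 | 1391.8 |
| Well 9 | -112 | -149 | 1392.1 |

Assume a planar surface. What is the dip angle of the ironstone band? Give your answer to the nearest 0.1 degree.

Let the plane be z = a·x + b·y + c.
Well 8−Well 7: 78a − 1b = −79;  Well 9−Well 7: −46a − 212b = −78.7.
Solving gives a = −1.00526, b = 0.58935.
Gradient magnitude |∇z| = √(a² + b²) = √(1.01056 + 0.34733) = 1.16529.
True dip = arctan(1.16529) = 49.4°, dipping toward ESE (azimuth ≈ 120°).

49.4°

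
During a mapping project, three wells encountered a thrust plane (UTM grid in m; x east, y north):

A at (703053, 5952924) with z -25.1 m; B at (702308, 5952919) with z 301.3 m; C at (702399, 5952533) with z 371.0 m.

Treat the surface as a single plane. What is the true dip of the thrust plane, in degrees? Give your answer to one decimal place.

Two edge vectors: A→B = (-745, -5, 326.4), A→C = (-654, -391, 396.1).
Normal n = (A→B) × (A→C) = (125641.9, 81628.9, 288025).
So ∂z/∂x = −n_x/n_z = −0.43622 and ∂z/∂y = −n_y/n_z = −0.28341.
Gradient magnitude |∇z| = √(a² + b²) = √(0.19029 + 0.08032) = 0.52020.
True dip = arctan(0.52020) = 27.5°, dipping toward ENE (azimuth ≈ 057°).

27.5°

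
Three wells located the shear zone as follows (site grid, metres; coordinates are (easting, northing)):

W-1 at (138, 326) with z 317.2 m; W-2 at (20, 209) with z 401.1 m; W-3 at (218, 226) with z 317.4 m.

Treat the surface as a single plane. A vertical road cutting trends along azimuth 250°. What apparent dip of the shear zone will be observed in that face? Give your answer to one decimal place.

25.7°

Two edge vectors: W-1→W-2 = (-118, -117, 83.9), W-1→W-3 = (80, -100, 0.2).
Normal n = (W-1→W-2) × (W-1→W-3) = (8366.6, 6735.6, 21160).
So ∂z/∂E = −n_x/n_z = −0.39540 and ∂z/∂N = −n_y/n_z = −0.31832.
Unit vector along 250° is (sin 250°, cos 250°) = (-0.9397, -0.3420).
Slope in that direction = a·(-0.9397) + b·(-0.3420) = 0.48042.
Apparent dip = arctan|0.48042| = 25.7° (true dip is 26.9°, so apparent ≤ true as expected).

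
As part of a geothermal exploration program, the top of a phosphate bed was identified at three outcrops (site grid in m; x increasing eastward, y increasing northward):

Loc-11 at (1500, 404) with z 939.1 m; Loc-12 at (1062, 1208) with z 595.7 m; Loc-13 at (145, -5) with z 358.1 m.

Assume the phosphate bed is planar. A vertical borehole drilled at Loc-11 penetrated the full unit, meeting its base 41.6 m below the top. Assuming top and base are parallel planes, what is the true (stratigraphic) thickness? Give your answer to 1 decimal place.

37.1 m

Let the plane be z = a·x + b·y + c.
Loc-12−Loc-11: −438a + 804b = −343.4;  Loc-13−Loc-11: −1355a − 409b = −581.
Solving gives a = 0.47895, b = −0.16620.
|∇z| = √(a²+b²) = 0.50696, so dip δ = arctan(0.50696) = 26.88°.
True thickness = vertical thickness × cos δ = 41.6 × cos 26.88° = 37.1 m.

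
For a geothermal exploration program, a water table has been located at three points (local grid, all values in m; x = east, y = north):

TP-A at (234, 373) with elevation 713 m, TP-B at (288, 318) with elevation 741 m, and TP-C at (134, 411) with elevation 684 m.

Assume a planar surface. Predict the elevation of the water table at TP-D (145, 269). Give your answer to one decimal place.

Two edge vectors: TP-A→TP-B = (54, -55, 28), TP-A→TP-C = (-100, 38, -29).
Normal n = (TP-A→TP-B) × (TP-A→TP-C) = (531, -1234, -3448).
So ∂z/∂x = −n_x/n_z = 0.15400 and ∂z/∂y = −n_y/n_z = −0.35789.
Intercept c from TP-A: 713 − 36.04 + 133.49 = 810.46.
At (145, 269): z = 22.3 − 96.3 + 810.46 = 736.5 m.

736.5 m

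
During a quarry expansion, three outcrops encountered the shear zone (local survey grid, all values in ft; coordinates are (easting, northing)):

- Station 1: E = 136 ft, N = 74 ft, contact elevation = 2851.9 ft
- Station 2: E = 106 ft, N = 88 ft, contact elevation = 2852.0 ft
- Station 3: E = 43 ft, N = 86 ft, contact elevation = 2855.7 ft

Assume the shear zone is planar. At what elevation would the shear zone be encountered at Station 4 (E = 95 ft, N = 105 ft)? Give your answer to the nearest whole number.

Two edge vectors: Station 1→Station 2 = (-30, 14, 0.1), Station 1→Station 3 = (-93, 12, 3.8).
Normal n = (Station 1→Station 2) × (Station 1→Station 3) = (52, 104.7, 942).
So ∂z/∂E = −n_x/n_z = −0.05520 and ∂z/∂N = −n_y/n_z = −0.11115.
Intercept c from Station 1: 2851.9 + 7.51 + 8.22 = 2867.63.
At (95, 105): z = −5.2 − 11.7 + 2867.63 = 2850.7 ft.

2851 ft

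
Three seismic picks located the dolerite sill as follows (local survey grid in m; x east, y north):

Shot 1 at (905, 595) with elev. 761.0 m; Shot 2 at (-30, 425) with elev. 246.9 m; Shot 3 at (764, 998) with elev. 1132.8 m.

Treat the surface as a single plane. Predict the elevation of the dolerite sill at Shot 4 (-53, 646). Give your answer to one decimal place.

470.3 m

Let the plane be z = a·x + b·y + c.
Shot 2−Shot 1: −935a − 170b = −514.1;  Shot 3−Shot 1: −141a + 403b = 371.8.
Solving gives a = 0.35924, b = 1.04827.
Then c = 761 − a·905 − b·595 = −187.84.
At (-53, 646): z = −19.0 + 677.2 − 187.84 = 470.3 m.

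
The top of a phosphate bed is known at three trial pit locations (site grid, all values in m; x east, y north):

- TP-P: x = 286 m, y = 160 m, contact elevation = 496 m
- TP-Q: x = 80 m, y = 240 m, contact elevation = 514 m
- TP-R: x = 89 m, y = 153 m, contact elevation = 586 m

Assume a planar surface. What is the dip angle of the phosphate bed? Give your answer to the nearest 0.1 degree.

Two edge vectors: TP-P→TP-Q = (-206, 80, 18), TP-P→TP-R = (-197, -7, 90).
Normal n = (TP-P→TP-Q) × (TP-P→TP-R) = (7326, 14994, 17202).
So ∂z/∂x = −n_x/n_z = −0.42588 and ∂z/∂y = −n_y/n_z = −0.87164.
Gradient magnitude |∇z| = √(a² + b²) = √(0.18137 + 0.75976) = 0.97012.
True dip = arctan(0.97012) = 44.1°, dipping toward NNE (azimuth ≈ 026°).

44.1°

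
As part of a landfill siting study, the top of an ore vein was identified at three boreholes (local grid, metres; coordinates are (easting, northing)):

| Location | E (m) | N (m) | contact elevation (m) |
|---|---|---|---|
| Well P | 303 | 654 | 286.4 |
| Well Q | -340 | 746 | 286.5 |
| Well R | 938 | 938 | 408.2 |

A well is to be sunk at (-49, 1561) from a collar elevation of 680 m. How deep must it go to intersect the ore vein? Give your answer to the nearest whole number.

Let the plane be z = a·E + b·N + c.
Well Q−Well P: −643a + 92b = 0.1;  Well R−Well P: 635a + 284b = 121.8.
Solving gives a = 0.04637, b = 0.32519.
Then c = 286.4 − a·303 − b·654 = 59.68.
At (-49, 1561): z_contact = −2.3 + 507.6 + 59.68 = 565.0 m.
Depth below ground = 680 − 565.0 = 115 m.

115 m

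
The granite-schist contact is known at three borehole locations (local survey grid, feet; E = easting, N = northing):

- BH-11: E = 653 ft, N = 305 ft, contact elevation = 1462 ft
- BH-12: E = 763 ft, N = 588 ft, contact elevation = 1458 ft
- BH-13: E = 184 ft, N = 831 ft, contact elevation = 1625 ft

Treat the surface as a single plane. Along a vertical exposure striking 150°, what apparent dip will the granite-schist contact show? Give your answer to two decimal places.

Let the plane be z = a·E + b·N + c.
BH-12−BH-11: 110a + 283b = −4;  BH-13−BH-11: −469a + 526b = 163.
Solving gives a = −0.25308, b = 0.08423.
Unit vector along 150° is (sin 150°, cos 150°) = (0.5000, -0.8660).
Slope in that direction = a·(0.5000) + b·(-0.8660) = −0.19949.
Apparent dip = arctan|0.19949| = 11.28° (true dip is 14.9°, so apparent ≤ true as expected).

11.28°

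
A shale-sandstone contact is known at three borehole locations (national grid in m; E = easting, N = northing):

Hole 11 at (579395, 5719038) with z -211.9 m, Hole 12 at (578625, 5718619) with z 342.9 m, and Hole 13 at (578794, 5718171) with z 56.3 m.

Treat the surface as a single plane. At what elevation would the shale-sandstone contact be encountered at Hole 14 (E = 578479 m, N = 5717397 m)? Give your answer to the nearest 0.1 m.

99.3 m

Two edge vectors: Hole 11→Hole 12 = (-770, -419, 554.8), Hole 11→Hole 13 = (-601, -867, 268.2).
Normal n = (Hole 11→Hole 12) × (Hole 11→Hole 13) = (368635.8, -126920.8, 415771).
So ∂z/∂E = −n_x/n_z = −0.886631824 and ∂z/∂N = −n_y/n_z = 0.305266120.
Intercept c from Hole 11: -211.9 + 513710.05 − 1745828.54 = −1232330.40.
At (578479, 5717397): z = −512897.9 + 1745327.6 − 1232330.40 = 99.3 m.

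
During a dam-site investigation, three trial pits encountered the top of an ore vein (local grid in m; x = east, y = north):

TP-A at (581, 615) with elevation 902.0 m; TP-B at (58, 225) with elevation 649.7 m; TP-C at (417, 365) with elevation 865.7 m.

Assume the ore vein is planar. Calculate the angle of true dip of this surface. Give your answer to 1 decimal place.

38.9°

Let the plane be z = a·x + b·y + c.
TP-B−TP-A: −523a − 390b = −252.3;  TP-C−TP-A: −164a − 250b = −36.3.
Solving gives a = 0.73242, b = −0.33526.
Gradient magnitude |∇z| = √(a² + b²) = √(0.53643 + 0.11240) = 0.80550.
True dip = arctan(0.80550) = 38.9°, dipping toward WNW (azimuth ≈ 295°).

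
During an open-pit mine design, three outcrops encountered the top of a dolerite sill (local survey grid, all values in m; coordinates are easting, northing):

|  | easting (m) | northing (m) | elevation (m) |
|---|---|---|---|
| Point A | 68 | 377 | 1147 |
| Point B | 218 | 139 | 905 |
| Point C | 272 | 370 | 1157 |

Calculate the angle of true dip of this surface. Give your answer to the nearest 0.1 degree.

Two edge vectors: Point A→Point B = (150, -238, -242), Point A→Point C = (204, -7, 10).
Normal n = (Point A→Point B) × (Point A→Point C) = (-4074, -50868, 47502).
So ∂z/∂easting = −n_x/n_z = 0.08576 and ∂z/∂northing = −n_y/n_z = 1.07086.
Gradient magnitude |∇z| = √(a² + b²) = √(0.00736 + 1.14674) = 1.07429.
True dip = arctan(1.07429) = 47.1°, dipping toward S (azimuth ≈ 185°).

47.1°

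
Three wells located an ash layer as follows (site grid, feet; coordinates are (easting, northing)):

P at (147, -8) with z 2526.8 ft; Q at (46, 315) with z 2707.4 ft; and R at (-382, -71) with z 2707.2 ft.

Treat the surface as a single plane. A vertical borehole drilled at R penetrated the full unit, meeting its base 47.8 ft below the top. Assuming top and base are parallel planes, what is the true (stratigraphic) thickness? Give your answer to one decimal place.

41.2 ft

Let the plane be z = a·E + b·N + c.
Q−P: −101a + 323b = 180.6;  R−P: −529a − 63b = 180.4.
Solving gives a = −0.39298, b = 0.43625.
|∇z| = √(a²+b²) = 0.58715, so dip δ = arctan(0.58715) = 30.42°.
True thickness = vertical thickness × cos δ = 47.8 × cos 30.42° = 41.2 ft.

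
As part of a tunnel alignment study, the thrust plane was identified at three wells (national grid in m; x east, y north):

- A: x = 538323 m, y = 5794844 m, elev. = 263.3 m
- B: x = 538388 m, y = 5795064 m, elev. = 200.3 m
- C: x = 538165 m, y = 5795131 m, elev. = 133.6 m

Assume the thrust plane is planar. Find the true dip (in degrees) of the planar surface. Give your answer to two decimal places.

Two edge vectors: A→B = (65, 220, -63), A→C = (-158, 287, -129.7).
Normal n = (A→B) × (A→C) = (-10453, 18384.5, 53415).
So ∂z/∂x = −n_x/n_z = 0.19569 and ∂z/∂y = −n_y/n_z = −0.34418.
Gradient magnitude |∇z| = √(a² + b²) = √(0.03830 + 0.11846) = 0.39593.
True dip = arctan(0.39593) = 21.60°, dipping toward NNW (azimuth ≈ 330°).

21.60°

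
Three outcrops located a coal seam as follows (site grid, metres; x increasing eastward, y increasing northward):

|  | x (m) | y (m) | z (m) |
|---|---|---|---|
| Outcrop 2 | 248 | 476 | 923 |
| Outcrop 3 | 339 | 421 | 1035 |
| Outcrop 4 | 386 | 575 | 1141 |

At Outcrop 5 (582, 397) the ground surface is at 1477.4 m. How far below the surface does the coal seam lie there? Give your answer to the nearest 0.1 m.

Let the plane be z = a·x + b·y + c.
Outcrop 3−Outcrop 2: 91a − 55b = 112;  Outcrop 4−Outcrop 2: 138a + 99b = 218.
Solving gives a = 1.39032, b = 0.26399.
Then c = 923 − a·248 − b·476 = 452.54.
At (582, 397): z_contact = 809.17 + 104.80 + 452.54 = 1366.51 m.
Depth below ground = 1477.4 − 1366.51 = 110.9 m.

110.9 m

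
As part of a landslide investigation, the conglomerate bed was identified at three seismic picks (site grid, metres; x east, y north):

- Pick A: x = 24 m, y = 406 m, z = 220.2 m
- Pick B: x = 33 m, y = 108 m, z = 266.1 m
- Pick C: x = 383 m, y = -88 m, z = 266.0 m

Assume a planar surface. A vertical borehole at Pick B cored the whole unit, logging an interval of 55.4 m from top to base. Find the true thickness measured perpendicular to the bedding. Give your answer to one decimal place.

Two edge vectors: Pick A→Pick B = (9, -298, 45.9), Pick A→Pick C = (359, -494, 45.8).
Normal n = (Pick A→Pick B) × (Pick A→Pick C) = (9026.2, 16065.9, 102536).
So ∂z/∂x = −n_x/n_z = −0.08803 and ∂z/∂y = −n_y/n_z = −0.15669.
|∇z| = √(a²+b²) = 0.17972, so dip δ = arctan(0.17972) = 10.19°.
True thickness = vertical thickness × cos δ = 55.4 × cos 10.19° = 54.5 m.

54.5 m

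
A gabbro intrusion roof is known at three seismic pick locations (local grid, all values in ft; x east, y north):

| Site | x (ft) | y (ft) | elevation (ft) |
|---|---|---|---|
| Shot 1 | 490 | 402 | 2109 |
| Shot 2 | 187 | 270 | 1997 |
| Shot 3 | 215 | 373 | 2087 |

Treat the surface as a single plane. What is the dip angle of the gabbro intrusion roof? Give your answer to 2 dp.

41.26°

Two edge vectors: Shot 1→Shot 2 = (-303, -132, -112), Shot 1→Shot 3 = (-275, -29, -22).
Normal n = (Shot 1→Shot 2) × (Shot 1→Shot 3) = (-344, 24134, -27513).
So ∂z/∂x = −n_x/n_z = −0.01250 and ∂z/∂y = −n_y/n_z = 0.87719.
Gradient magnitude |∇z| = √(a² + b²) = √(0.00016 + 0.76945) = 0.87727.
True dip = arctan(0.87727) = 41.26°, dipping toward S (azimuth ≈ 179°).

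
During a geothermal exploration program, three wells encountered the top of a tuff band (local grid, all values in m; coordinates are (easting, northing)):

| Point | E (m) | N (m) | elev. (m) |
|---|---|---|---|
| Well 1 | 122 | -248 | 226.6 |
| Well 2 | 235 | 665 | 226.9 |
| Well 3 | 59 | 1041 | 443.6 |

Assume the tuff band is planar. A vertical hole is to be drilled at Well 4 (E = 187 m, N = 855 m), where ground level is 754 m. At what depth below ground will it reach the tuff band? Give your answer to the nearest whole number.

457 m

Let the plane be z = a·E + b·N + c.
Well 2−Well 1: 113a + 913b = 0.3;  Well 3−Well 1: −63a + 1289b = 217.
Solving gives a = −0.97322, b = 0.12078.
Then c = 226.6 − a·122 − b·-248 = 375.29.
At (187, 855): z_contact = −182.0 + 103.3 + 375.29 = 296.6 m.
Depth below ground = 754 − 296.6 = 457 m.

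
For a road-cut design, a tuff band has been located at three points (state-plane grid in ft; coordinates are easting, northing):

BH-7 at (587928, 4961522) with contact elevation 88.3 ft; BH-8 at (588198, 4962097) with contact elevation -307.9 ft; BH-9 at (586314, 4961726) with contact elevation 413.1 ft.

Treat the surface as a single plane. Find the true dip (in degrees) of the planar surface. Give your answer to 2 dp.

Two edge vectors: BH-7→BH-8 = (270, 575, -396.2), BH-7→BH-9 = (-1614, 204, 324.8).
Normal n = (BH-7→BH-8) × (BH-7→BH-9) = (267584.8, 551770.8, 983130).
So ∂z/∂easting = −n_x/n_z = −0.27218 and ∂z/∂northing = −n_y/n_z = −0.56124.
Gradient magnitude |∇z| = √(a² + b²) = √(0.07408 + 0.31499) = 0.62375.
True dip = arctan(0.62375) = 31.95°, dipping toward NNE (azimuth ≈ 026°).

31.95°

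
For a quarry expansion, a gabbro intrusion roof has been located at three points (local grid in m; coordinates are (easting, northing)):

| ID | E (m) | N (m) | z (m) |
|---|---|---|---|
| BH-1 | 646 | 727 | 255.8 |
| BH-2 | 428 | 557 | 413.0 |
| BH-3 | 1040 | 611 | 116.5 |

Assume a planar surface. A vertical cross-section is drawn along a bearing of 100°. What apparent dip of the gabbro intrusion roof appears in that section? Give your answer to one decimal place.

Let the plane be z = a·E + b·N + c.
BH-2−BH-1: −218a − 170b = 157.2;  BH-3−BH-1: 394a − 116b = −139.3.
Solving gives a = −0.45429, b = −0.34215.
Unit vector along 100° is (sin 100°, cos 100°) = (0.9848, -0.1736).
Slope in that direction = a·(0.9848) + b·(-0.1736) = −0.38797.
Apparent dip = arctan|0.38797| = 21.2° (true dip is 29.6°, so apparent ≤ true as expected).

21.2°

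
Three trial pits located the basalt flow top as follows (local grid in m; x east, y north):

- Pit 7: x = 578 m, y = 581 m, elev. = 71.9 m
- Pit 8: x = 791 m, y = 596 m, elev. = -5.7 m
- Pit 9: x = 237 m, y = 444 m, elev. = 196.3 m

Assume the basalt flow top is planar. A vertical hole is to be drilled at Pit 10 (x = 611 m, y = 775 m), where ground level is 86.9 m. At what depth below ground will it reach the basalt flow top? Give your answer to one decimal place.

Let the plane be z = a·x + b·y + c.
Pit 8−Pit 7: 213a + 15b = −77.6;  Pit 9−Pit 7: −341a − 137b = 124.4.
Solving gives a = −0.36422, b = −0.00148.
Then c = 71.9 − a·578 − b·581 = 283.28.
At (611, 775): z_contact = −222.54 − 1.15 + 283.28 = 59.59 m.
Depth below ground = 86.9 − 59.59 = 27.3 m.

27.3 m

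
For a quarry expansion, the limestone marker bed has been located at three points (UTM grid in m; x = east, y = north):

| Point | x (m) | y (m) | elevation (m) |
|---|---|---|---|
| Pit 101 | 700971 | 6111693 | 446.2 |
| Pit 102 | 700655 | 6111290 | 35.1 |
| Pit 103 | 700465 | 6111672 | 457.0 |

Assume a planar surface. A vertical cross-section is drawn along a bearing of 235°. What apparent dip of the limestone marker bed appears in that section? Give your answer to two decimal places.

Two edge vectors: Pit 101→Pit 102 = (-316, -403, -411.1), Pit 101→Pit 103 = (-506, -21, 10.8).
Normal n = (Pit 101→Pit 102) × (Pit 101→Pit 103) = (-12985.5, 211429.4, -197282).
So ∂z/∂x = −n_x/n_z = −0.06582 and ∂z/∂y = −n_y/n_z = 1.07171.
Unit vector along 235° is (sin 235°, cos 235°) = (-0.8192, -0.5736).
Slope in that direction = a·(-0.8192) + b·(-0.5736) = −0.56079.
Apparent dip = arctan|0.56079| = 29.28° (true dip is 47.0°, so apparent ≤ true as expected).

29.28°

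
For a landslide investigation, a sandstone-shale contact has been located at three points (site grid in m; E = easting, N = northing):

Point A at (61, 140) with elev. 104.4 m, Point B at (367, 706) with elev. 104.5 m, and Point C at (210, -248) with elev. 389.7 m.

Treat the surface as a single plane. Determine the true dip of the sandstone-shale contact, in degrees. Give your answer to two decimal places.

42.12°

Let the plane be z = a·E + b·N + c.
Point B−Point A: 306a + 566b = 0.1;  Point C−Point A: 149a − 388b = 285.3.
Solving gives a = 0.79542, b = −0.42985.
Gradient magnitude |∇z| = √(a² + b²) = √(0.63269 + 0.18477) = 0.90413.
True dip = arctan(0.90413) = 42.12°, dipping toward WNW (azimuth ≈ 298°).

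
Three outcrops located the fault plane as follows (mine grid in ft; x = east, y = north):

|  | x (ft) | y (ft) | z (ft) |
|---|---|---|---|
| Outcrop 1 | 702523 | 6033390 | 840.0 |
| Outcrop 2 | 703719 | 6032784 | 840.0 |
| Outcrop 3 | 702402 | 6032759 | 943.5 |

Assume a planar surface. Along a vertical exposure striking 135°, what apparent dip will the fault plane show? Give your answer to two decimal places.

2.99°

Two edge vectors: Outcrop 1→Outcrop 2 = (1196, -606, 0), Outcrop 1→Outcrop 3 = (-121, -631, 103.5).
Normal n = (Outcrop 1→Outcrop 2) × (Outcrop 1→Outcrop 3) = (-62721, -123786, -828002).
So ∂z/∂x = −n_x/n_z = −0.07575 and ∂z/∂y = −n_y/n_z = −0.14950.
Unit vector along 135° is (sin 135°, cos 135°) = (0.7071, -0.7071).
Slope in that direction = a·(0.7071) + b·(-0.7071) = 0.05215.
Apparent dip = arctan|0.05215| = 2.99° (true dip is 9.5°, so apparent ≤ true as expected).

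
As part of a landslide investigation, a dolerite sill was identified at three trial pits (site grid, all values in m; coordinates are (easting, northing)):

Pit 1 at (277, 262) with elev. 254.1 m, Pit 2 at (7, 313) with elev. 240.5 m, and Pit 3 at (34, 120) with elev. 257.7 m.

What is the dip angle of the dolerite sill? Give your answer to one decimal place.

5.2°

Let the plane be z = a·E + b·N + c.
Pit 2−Pit 1: −270a + 51b = −13.6;  Pit 3−Pit 1: −243a − 142b = 3.6.
Solving gives a = 0.03445, b = −0.08430.
Gradient magnitude |∇z| = √(a² + b²) = √(0.00119 + 0.00711) = 0.09107.
True dip = arctan(0.09107) = 5.2°, dipping toward NNW (azimuth ≈ 338°).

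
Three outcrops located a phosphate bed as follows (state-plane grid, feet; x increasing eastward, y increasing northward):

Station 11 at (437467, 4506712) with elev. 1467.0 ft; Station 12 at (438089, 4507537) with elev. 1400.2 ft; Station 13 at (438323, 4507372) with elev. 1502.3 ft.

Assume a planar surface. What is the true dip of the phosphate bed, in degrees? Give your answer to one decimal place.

Two edge vectors: Station 11→Station 12 = (622, 825, -66.8), Station 11→Station 13 = (856, 660, 35.3).
Normal n = (Station 11→Station 12) × (Station 11→Station 13) = (73210.5, -79137.4, -295680).
So ∂z/∂x = −n_x/n_z = 0.24760 and ∂z/∂y = −n_y/n_z = −0.26765.
Gradient magnitude |∇z| = √(a² + b²) = √(0.06131 + 0.07163) = 0.36461.
True dip = arctan(0.36461) = 20.0°, dipping toward NW (azimuth ≈ 317°).

20.0°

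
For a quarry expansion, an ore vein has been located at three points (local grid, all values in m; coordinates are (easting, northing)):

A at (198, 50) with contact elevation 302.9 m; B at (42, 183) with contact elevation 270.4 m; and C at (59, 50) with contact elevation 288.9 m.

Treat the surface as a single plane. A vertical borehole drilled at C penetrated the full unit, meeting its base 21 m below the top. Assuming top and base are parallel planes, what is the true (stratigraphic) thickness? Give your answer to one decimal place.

20.7 m

Let the plane be z = a·E + b·N + c.
B−A: −156a + 133b = −32.5;  C−A: −139a + 0b = −14.
Solving gives a = 0.10072, b = −0.12622.
|∇z| = √(a²+b²) = 0.16148, so dip δ = arctan(0.16148) = 9.17°.
True thickness = vertical thickness × cos δ = 21 × cos 9.17° = 20.7 m.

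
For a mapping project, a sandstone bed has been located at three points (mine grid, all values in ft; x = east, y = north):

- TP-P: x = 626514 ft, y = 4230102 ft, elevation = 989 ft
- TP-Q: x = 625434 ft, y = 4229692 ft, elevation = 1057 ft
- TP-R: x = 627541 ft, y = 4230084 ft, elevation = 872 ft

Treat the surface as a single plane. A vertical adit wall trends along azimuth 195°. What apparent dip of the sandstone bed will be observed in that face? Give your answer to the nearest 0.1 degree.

Let the plane be z = a·x + b·y + c.
TP-Q−TP-P: −1080a − 410b = 68;  TP-R−TP-P: 1027a − 18b = −117.
Solving gives a = −0.11168, b = 0.12831.
Unit vector along 195° is (sin 195°, cos 195°) = (-0.2588, -0.9659).
Slope in that direction = a·(-0.2588) + b·(-0.9659) = −0.09504.
Apparent dip = arctan|0.09504| = 5.4° (true dip is 9.7°, so apparent ≤ true as expected).

5.4°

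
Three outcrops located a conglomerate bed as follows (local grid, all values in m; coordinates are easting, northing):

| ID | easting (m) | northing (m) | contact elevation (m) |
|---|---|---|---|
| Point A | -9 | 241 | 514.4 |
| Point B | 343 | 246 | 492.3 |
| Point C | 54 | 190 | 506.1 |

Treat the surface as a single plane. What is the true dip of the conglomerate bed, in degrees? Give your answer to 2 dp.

Let the plane be z = a·easting + b·northing + c.
Point B−Point A: 352a + 5b = −22.1;  Point C−Point A: 63a − 51b = −8.3.
Solving gives a = −0.06397, b = 0.08372.
Gradient magnitude |∇z| = √(a² + b²) = √(0.00409 + 0.00701) = 0.10536.
True dip = arctan(0.10536) = 6.01°, dipping toward SE (azimuth ≈ 143°).

6.01°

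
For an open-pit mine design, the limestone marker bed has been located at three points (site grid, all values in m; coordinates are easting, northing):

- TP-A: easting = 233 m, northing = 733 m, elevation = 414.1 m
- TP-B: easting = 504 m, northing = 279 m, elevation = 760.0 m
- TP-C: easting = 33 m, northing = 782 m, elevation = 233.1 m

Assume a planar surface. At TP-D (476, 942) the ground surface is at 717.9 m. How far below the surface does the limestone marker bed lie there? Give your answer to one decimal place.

153.6 m

Two edge vectors: TP-A→TP-B = (271, -454, 345.9), TP-A→TP-C = (-200, 49, -181).
Normal n = (TP-A→TP-B) × (TP-A→TP-C) = (65224.9, -20129, -77521).
So ∂z/∂easting = −n_x/n_z = 0.84138 and ∂z/∂northing = −n_y/n_z = −0.25966.
Intercept c from TP-A: 414.1 − 196.04 + 190.33 = 408.39.
At (476, 942): z_contact = 400.50 − 244.60 + 408.39 = 564.29 m.
Depth below ground = 717.9 − 564.29 = 153.6 m.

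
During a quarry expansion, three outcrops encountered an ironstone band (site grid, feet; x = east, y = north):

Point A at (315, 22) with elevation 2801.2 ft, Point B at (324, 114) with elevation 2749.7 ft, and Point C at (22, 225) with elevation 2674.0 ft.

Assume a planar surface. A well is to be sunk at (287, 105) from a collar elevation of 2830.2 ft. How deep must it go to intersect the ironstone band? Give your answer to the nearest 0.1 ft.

77.0 ft

Two edge vectors: Point A→Point B = (9, 92, -51.5), Point A→Point C = (-293, 203, -127.2).
Normal n = (Point A→Point B) × (Point A→Point C) = (-1247.9, 16234.3, 28783).
So ∂z/∂x = −n_x/n_z = 0.04336 and ∂z/∂y = −n_y/n_z = −0.56402.
Intercept c from Point A: 2801.2 − 13.66 + 12.41 = 2799.95.
At (287, 105): z_contact = 12.44 − 59.22 + 2799.95 = 2753.17 ft.
Depth below ground = 2830.2 − 2753.17 = 77.0 ft.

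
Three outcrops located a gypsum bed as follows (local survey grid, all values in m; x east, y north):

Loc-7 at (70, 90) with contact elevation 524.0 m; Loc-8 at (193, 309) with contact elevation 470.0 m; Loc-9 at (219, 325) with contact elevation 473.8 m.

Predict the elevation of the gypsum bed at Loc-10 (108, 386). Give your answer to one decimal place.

392.6 m

Let the plane be z = a·x + b·y + c.
Loc-8−Loc-7: 123a + 219b = −54;  Loc-9−Loc-7: 149a + 235b = −50.2.
Solving gives a = 0.45523, b = −0.50225.
Then c = 524 − a·70 − b·90 = 537.34.
At (108, 386): z = 49.2 − 193.9 + 537.34 = 392.6 m.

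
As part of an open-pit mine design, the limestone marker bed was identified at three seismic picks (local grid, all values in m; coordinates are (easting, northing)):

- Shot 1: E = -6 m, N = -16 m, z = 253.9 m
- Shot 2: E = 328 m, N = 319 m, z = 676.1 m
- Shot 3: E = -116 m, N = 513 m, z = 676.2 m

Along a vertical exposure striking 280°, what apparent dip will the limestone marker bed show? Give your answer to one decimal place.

12.7°

Two edge vectors: Shot 1→Shot 2 = (334, 335, 422.2), Shot 1→Shot 3 = (-110, 529, 422.3).
Normal n = (Shot 1→Shot 2) × (Shot 1→Shot 3) = (-81873.3, -187490.2, 213536).
So ∂z/∂E = −n_x/n_z = 0.38342 and ∂z/∂N = −n_y/n_z = 0.87803.
Unit vector along 280° is (sin 280°, cos 280°) = (-0.9848, 0.1736).
Slope in that direction = a·(-0.9848) + b·(0.1736) = −0.22512.
Apparent dip = arctan|0.22512| = 12.7° (true dip is 43.8°, so apparent ≤ true as expected).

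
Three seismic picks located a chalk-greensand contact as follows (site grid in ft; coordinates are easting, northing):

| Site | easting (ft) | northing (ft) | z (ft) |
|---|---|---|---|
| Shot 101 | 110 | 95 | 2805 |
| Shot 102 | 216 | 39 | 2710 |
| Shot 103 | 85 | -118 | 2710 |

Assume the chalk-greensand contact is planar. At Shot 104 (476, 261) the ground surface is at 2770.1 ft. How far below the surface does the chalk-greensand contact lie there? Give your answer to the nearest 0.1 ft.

Two edge vectors: Shot 101→Shot 102 = (106, -56, -95), Shot 101→Shot 103 = (-25, -213, -95).
Normal n = (Shot 101→Shot 102) × (Shot 101→Shot 103) = (-14915, 12445, -23978).
So ∂z/∂easting = −n_x/n_z = −0.62203 and ∂z/∂northing = −n_y/n_z = 0.51902.
Intercept c from Shot 101: 2805 + 68.42 − 49.31 = 2824.12.
At (476, 261): z_contact = −296.09 + 135.46 + 2824.12 = 2663.49 ft.
Depth below ground = 2770.1 − 2663.49 = 106.6 ft.

106.6 ft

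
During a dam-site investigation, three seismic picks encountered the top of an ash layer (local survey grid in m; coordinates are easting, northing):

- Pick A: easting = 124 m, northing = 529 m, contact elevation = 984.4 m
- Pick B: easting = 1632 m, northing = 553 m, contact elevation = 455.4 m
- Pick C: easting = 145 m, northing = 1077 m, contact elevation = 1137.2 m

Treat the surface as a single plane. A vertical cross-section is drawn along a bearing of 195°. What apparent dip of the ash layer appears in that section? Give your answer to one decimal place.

Two edge vectors: Pick A→Pick B = (1508, 24, -529), Pick A→Pick C = (21, 548, 152.8).
Normal n = (Pick A→Pick B) × (Pick A→Pick C) = (293559.2, -241531.4, 825880).
So ∂z/∂easting = −n_x/n_z = −0.35545 and ∂z/∂northing = −n_y/n_z = 0.29245.
Unit vector along 195° is (sin 195°, cos 195°) = (-0.2588, -0.9659).
Slope in that direction = a·(-0.2588) + b·(-0.9659) = −0.19049.
Apparent dip = arctan|0.19049| = 10.8° (true dip is 24.7°, so apparent ≤ true as expected).

10.8°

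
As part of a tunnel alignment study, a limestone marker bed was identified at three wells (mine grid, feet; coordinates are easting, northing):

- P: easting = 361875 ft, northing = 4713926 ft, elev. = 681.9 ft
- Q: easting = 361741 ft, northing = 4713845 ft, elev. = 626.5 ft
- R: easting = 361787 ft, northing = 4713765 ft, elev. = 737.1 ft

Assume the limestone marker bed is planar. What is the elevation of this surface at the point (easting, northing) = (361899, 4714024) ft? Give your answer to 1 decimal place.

Two edge vectors: P→Q = (-134, -81, -55.4), P→R = (-88, -161, 55.2).
Normal n = (P→Q) × (P→R) = (-13390.6, 12272, 14446).
So ∂z/∂easting = −n_x/n_z = 0.926941714 and ∂z/∂northing = −n_y/n_z = −0.849508514.
Intercept c from P: 681.9 − 335437.03 + 4004520.27 = 3669765.14.
At (361899, 4714024): z = 335459.3 − 4004603.5 + 3669765.14 = 620.9 ft.

620.9 ft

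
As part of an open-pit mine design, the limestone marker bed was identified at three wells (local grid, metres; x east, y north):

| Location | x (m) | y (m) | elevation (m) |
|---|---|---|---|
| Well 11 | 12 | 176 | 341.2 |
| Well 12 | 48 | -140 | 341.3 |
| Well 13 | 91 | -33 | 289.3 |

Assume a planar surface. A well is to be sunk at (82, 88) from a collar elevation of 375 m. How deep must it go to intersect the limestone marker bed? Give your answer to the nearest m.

Let the plane be z = a·x + b·y + c.
Well 12−Well 11: 36a − 316b = 0.1;  Well 13−Well 11: 79a − 209b = −51.9.
Solving gives a = −0.94159, b = −0.10759.
Then c = 341.2 − a·12 − b·176 = 371.43.
At (82, 88): z_contact = −77.2 − 9.5 + 371.43 = 284.8 m.
Depth below ground = 375 − 284.8 = 90 m.

90 m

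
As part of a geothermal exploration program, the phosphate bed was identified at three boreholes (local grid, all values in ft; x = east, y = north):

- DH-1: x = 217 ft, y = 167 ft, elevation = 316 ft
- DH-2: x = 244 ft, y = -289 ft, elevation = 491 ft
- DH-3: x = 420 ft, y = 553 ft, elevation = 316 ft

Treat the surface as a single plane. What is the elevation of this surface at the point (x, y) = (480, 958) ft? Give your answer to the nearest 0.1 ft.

215.7 ft

Let the plane be z = a·x + b·y + c.
DH-2−DH-1: 27a − 456b = 175;  DH-3−DH-1: 203a + 386b = 0.
Solving gives a = 0.65589, b = −0.34494.
Then c = 316 − a·217 − b·167 = 231.28.
At (480, 958): z = 314.8 − 330.4 + 231.28 = 215.7 ft.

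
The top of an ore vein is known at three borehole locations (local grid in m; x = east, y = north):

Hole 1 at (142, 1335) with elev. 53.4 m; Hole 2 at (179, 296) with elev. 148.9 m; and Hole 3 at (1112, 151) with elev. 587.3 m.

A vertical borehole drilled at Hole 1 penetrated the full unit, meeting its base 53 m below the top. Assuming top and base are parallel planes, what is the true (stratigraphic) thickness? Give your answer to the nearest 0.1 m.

48.1 m

Two edge vectors: Hole 1→Hole 2 = (37, -1039, 95.5), Hole 1→Hole 3 = (970, -1184, 533.9).
Normal n = (Hole 1→Hole 2) × (Hole 1→Hole 3) = (-441650.1, 72880.7, 964022).
So ∂z/∂x = −n_x/n_z = 0.45813 and ∂z/∂y = −n_y/n_z = −0.07560.
|∇z| = √(a²+b²) = 0.46433, so dip δ = arctan(0.46433) = 24.91°.
True thickness = vertical thickness × cos δ = 53 × cos 24.91° = 48.1 m.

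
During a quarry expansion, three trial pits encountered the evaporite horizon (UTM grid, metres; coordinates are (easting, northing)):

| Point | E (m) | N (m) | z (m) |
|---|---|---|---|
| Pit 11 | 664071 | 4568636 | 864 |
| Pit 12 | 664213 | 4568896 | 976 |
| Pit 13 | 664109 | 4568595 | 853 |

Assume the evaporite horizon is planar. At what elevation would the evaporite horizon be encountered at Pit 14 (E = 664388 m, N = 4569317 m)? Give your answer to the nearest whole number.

1151 m

Let the plane be z = a·E + b·N + c.
Pit 12−Pit 11: 142a + 260b = 112;  Pit 13−Pit 11: 38a − 41b = −11.
Solving gives a = 0.11030442, b = 0.37052605.
Then c = 864 − a·664071 − b·4568636 = −1765184.61.
At (664388, 4569317): z = 73284.9 + 1693051.0 − 1765184.61 = 1151.3 m.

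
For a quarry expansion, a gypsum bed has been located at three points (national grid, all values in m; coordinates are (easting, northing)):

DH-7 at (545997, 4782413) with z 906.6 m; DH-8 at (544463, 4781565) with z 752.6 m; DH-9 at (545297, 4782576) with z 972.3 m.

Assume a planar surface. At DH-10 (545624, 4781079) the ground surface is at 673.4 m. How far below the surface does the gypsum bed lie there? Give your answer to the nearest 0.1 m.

83.1 m

Two edge vectors: DH-7→DH-8 = (-1534, -848, -154), DH-7→DH-9 = (-700, 163, 65.7).
Normal n = (DH-7→DH-8) × (DH-7→DH-9) = (-30611.6, 208583.8, -843642).
So ∂z/∂E = −n_x/n_z = −0.036285059 and ∂z/∂N = −n_y/n_z = 0.247242077.
Intercept c from DH-7: 906.6 + 19811.53 − 1182413.72 = −1161695.59.
At (545624, 4781079): z_contact = −19798.00 + 1182083.90 − 1161695.59 = 590.31 m.
Depth below ground = 673.4 − 590.31 = 83.1 m.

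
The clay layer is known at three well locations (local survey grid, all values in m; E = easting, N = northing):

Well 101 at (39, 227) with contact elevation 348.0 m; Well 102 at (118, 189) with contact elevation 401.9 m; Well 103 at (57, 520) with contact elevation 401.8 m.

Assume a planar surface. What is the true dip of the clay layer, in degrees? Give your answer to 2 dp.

Let the plane be z = a·E + b·N + c.
Well 102−Well 101: 79a − 38b = 53.9;  Well 103−Well 101: 18a + 293b = 53.8.
Solving gives a = 0.74848, b = 0.13764.
Gradient magnitude |∇z| = √(a² + b²) = √(0.56023 + 0.01894) = 0.76103.
True dip = arctan(0.76103) = 37.27°, dipping toward W (azimuth ≈ 260°).

37.27°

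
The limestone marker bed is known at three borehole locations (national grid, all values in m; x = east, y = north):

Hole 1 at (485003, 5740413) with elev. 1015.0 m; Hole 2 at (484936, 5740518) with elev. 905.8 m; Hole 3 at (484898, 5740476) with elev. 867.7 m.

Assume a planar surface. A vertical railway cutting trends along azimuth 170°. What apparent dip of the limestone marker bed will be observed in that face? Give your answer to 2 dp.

Two edge vectors: Hole 1→Hole 2 = (-67, 105, -109.2), Hole 1→Hole 3 = (-105, 63, -147.3).
Normal n = (Hole 1→Hole 2) × (Hole 1→Hole 3) = (-8586.9, 1596.9, 6804).
So ∂z/∂x = −n_x/n_z = 1.26204 and ∂z/∂y = −n_y/n_z = −0.23470.
Unit vector along 170° is (sin 170°, cos 170°) = (0.1736, -0.9848).
Slope in that direction = a·(0.1736) + b·(-0.9848) = 0.45028.
Apparent dip = arctan|0.45028| = 24.24° (true dip is 52.1°, so apparent ≤ true as expected).

24.24°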